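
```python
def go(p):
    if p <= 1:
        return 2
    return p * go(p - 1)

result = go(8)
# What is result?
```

go(8) = 8 * 7 * 6 * 5 * 4 * 3 * 2 * 2 = 80640

Answer: 80640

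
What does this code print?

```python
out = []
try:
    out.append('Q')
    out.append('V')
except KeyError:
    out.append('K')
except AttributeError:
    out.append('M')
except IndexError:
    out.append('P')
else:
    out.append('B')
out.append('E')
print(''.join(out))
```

Execution trace: 'Q' (try body) → 'V' (try body, no exception) → 'B' (else) → 'E' (after the try/except). Output: QVBE

Answer: QVBE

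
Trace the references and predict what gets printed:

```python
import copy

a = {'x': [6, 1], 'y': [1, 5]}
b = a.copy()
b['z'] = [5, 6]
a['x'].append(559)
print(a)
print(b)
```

Key concept: shallow copy of dict with mutable values.
Step by step:
`a = {'x': [6, 1], 'y': [1, 5]}` → a = {'x': [6, 1], 'y': [1, 5]}
`b = a.copy()` → b = {'x': [6, 1], 'y': [1, 5]}
`b['z'] = [5, 6]` → b = {'x': [6, 1], 'y': [1, 5], 'z': [5, 6]}
`a['x'].append(559)` → a = {'x': [6, 1, 559], 'y': [1, 5]}; b = {'x': [6, 1, 559], 'y': [1, 5], 'z': [5, 6]}
`print(a)` → prints {'x': [6, 1, 559], 'y': [1, 5]}
`print(b)` → prints {'x': [6, 1, 559], 'y': [1, 5], 'z': [5, 6]}

Answer:
{'x': [6, 1, 559], 'y': [1, 5]}
{'x': [6, 1, 559], 'y': [1, 5], 'z': [5, 6]}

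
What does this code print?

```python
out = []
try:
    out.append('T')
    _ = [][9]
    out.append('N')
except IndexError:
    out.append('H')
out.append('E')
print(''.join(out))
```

Execution trace: 'T' (try body) → 'H' (except IndexError) → 'E' (after the try/except). Output: THE

Answer: THE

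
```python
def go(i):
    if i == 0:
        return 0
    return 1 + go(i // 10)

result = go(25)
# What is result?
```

Count of digits of 25: 2

Answer: 2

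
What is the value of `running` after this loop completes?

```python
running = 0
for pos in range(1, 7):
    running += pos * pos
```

Sum of squares 1² to 6² = 91
`running` takes the values: 0 → 1 → 5 → 14 → 30 → 55 → 91

Answer: 91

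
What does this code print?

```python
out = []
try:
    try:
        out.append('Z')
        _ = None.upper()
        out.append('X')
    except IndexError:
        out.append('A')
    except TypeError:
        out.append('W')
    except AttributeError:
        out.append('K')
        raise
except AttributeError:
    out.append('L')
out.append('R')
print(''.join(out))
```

Execution trace: 'Z' (inner try body) → 'K' (inner except AttributeError) → 'L' (outer except AttributeError) → 'R' (after the try/except). Output: ZKLR

Answer: ZKLR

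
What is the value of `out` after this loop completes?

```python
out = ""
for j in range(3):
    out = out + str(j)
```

Concatenate digits 0 to 2
`out` takes the values: "" → "0" → "01" → "012"

Answer: "012"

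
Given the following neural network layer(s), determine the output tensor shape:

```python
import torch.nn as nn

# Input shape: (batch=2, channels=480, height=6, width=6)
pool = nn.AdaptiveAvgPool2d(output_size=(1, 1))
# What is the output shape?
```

Input: (2, 480, 6, 6) -> Output: (2, 480, 1, 1)

Answer: (2, 480, 1, 1)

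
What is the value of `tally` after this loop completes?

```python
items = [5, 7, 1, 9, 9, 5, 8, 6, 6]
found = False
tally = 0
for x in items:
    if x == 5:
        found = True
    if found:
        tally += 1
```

Count elements after first 5 in [5, 7, 1, 9, 9, 5, 8, 6, 6]
`tally` takes the values: 0 → 1 → 2 → 3 → 4 → 5 → 6 → 7 → 8 → 9

Answer: 9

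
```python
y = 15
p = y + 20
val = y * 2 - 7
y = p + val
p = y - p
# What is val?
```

Trace:
`y = 15` → y = 15
`p = y + 20` → p = 35
`val = y * 2 - 7` → val = 23
`y = p + val` → y = 58
`p = y - p` → p = 23
So val = 23

Answer: 23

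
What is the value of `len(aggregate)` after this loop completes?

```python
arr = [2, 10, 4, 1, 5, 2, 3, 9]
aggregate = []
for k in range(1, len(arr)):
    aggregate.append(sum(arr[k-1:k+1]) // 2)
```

Number of 2-element averages
`aggregate` takes the values: [] → [6] → [6, 7] → [6, 7, 2] → [6, 7, 2, 3] → [6, 7, 2, 3, 3] → [6, 7, 2, 3, 3, 2] → [6, 7, 2, 3, 3, 2, 6]
So `len(aggregate)` = 7

Answer: 7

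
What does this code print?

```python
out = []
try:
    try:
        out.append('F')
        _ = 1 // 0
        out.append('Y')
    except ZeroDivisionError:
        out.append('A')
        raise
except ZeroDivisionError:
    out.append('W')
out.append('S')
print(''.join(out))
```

Execution trace: 'F' (inner try body) → 'A' (inner except ZeroDivisionError) → 'W' (outer except ZeroDivisionError) → 'S' (after the try/except). Output: FAWS

Answer: FAWS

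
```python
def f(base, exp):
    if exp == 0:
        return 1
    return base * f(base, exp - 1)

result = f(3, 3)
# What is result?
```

f(3, 3) = 3 * 3 * 3 = 27

Answer: 27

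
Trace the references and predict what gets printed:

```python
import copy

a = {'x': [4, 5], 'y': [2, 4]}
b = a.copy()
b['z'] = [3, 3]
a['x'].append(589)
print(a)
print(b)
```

Key concept: shallow copy of dict with mutable values.
Step by step:
`a = {'x': [4, 5], 'y': [2, 4]}` → a = {'x': [4, 5], 'y': [2, 4]}
`b = a.copy()` → b = {'x': [4, 5], 'y': [2, 4]}
`b['z'] = [3, 3]` → b = {'x': [4, 5], 'y': [2, 4], 'z': [3, 3]}
`a['x'].append(589)` → a = {'x': [4, 5, 589], 'y': [2, 4]}; b = {'x': [4, 5, 589], 'y': [2, 4], 'z': [3, 3]}
`print(a)` → prints {'x': [4, 5, 589], 'y': [2, 4]}
`print(b)` → prints {'x': [4, 5, 589], 'y': [2, 4], 'z': [3, 3]}

Answer:
{'x': [4, 5, 589], 'y': [2, 4]}
{'x': [4, 5, 589], 'y': [2, 4], 'z': [3, 3]}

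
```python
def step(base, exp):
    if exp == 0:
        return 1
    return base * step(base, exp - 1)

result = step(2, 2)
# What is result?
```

step(2, 2) = 2 * 2 = 4

Answer: 4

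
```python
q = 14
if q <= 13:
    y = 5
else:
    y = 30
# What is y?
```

Trace:
`q = 14` → q = 14
`if q <= 13: ...` → q <= 13 is False, take else branch → y = 30
So y = 30

Answer: 30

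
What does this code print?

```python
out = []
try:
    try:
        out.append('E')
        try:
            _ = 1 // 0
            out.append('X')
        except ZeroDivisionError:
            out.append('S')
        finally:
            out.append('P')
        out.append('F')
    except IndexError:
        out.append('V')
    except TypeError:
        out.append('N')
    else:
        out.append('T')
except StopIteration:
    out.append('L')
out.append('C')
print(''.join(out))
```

Execution trace: 'E' (try body) → 'S' (inner except ZeroDivisionError) → 'P' (inner finally) → 'F' (try body, no exception) → 'T' (else) → 'C' (after the try/except). Output: ESPFTC

Answer: ESPFTC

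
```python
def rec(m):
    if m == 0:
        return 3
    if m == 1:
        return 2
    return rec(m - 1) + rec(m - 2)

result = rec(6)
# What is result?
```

Build up from base cases: rec(0)=3, rec(1)=2, rec(2)=5, rec(3)=7, rec(4)=12, rec(5)=19, rec(6)=31

Answer: 31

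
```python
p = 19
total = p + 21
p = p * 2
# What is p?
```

Trace:
`p = 19` → p = 19
`total = p + 21` → total = 40
`p = p * 2` → p = 38
So p = 38

Answer: 38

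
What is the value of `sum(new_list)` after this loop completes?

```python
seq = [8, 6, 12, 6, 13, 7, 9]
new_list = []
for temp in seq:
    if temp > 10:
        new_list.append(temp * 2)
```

Sum of doubled values > 10
`new_list` takes the values: [] → [24] → [24, 26]
So `sum(new_list)` = 50

Answer: 50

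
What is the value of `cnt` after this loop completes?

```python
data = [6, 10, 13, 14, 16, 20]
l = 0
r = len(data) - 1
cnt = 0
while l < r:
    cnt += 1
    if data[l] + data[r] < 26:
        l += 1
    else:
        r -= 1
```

Steps to find pair summing to 26
`cnt` takes the values: 0 → 1 → 2 → 3 → 4 → 5

Answer: 5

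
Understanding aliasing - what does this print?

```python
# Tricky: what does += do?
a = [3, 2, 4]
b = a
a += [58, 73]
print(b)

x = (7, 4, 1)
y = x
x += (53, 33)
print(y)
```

Key concept: += behavior differs for mutable vs immutable.
Step by step:
`a = [3, 2, 4]` → a = [3, 2, 4]
`b = a` → b = [3, 2, 4] (same object as a)
`a += [58, 73]` → a = [3, 2, 4, 58, 73] (same object as b); b = [3, 2, 4, 58, 73] (same object as a)
`print(b)` → prints [3, 2, 4, 58, 73]
`x = (7, 4, 1)` → x = (7, 4, 1)
`y = x` → y = (7, 4, 1)
`x += (53, 33)` → x = (7, 4, 1, 53, 33)
`print(y)` → prints (7, 4, 1)

Answer:
[3, 2, 4, 58, 73]
(7, 4, 1)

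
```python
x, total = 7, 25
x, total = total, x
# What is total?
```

Trace:
`x, total = 7, 25` → x = 7; total = 25
`x, total = total, x` → x = 25; total = 7
So total = 7

Answer: 7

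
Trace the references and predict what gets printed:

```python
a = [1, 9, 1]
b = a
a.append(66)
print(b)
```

Key concept: basic list aliasing.
Step by step:
`a = [1, 9, 1]` → a = [1, 9, 1]
`b = a` → b = [1, 9, 1] (same object as a)
`a.append(66)` → a = [1, 9, 1, 66] (same object as b); b = [1, 9, 1, 66] (same object as a)
`print(b)` → prints [1, 9, 1, 66]

Answer: [1, 9, 1, 66]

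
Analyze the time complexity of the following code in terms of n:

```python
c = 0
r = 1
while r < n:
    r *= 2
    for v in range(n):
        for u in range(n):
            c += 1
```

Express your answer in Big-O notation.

Each loop level contributes: log n × n × n. Multiplying the contributions gives O(n^2 log n).

Answer: O(n^2 log n)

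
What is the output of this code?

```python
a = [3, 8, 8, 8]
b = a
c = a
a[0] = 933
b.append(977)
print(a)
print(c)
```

Key concept: multiple aliases.
Step by step:
`a = [3, 8, 8, 8]` → a = [3, 8, 8, 8]
`b = a` → b = [3, 8, 8, 8] (same object as a)
`c = a` → c = [3, 8, 8, 8] (same object as a, b)
`a[0] = 933` → a = [933, 8, 8, 8] (same object as b, c); b = [933, 8, 8, 8] (same object as a, c); c = [933, 8, 8, 8] (same object as a, b)
`b.append(977)` → a = [933, 8, 8, 8, 977] (same object as b, c); b = [933, 8, 8, 8, 977] (same object as a, c); c = [933, 8, 8, 8, 977] (same object as a, b)
`print(a)` → prints [933, 8, 8, 8, 977]
`print(c)` → prints [933, 8, 8, 8, 977]

Answer:
[933, 8, 8, 8, 977]
[933, 8, 8, 8, 977]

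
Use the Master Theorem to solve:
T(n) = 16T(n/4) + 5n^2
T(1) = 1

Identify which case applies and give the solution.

a=16, b=4, f(n)=5n^2. log_4(16) = 2. Since c=2 = 2, Case 2 applies: T(n) = Θ(n^log_b(a) · log n) = O(n^2 log n).

Answer: O(n^2 log n) - Case 2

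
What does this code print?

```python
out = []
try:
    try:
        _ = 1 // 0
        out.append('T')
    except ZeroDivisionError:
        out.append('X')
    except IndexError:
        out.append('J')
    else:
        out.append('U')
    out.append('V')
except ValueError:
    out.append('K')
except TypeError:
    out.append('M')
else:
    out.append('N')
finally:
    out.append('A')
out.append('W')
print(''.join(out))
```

Execution trace: 'X' (inner except ZeroDivisionError) → 'V' (try body, no exception) → 'N' (else) → 'A' (finally) → 'W' (after the try/except). Output: XVNAW

Answer: XVNAW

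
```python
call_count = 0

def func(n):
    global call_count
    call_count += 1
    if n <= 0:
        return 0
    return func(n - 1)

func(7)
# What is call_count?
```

Linear recursion stepping by 1: 8 calls from n=7 down to ≤0.

Answer: 8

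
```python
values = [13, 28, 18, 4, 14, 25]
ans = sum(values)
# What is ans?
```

Trace:
`values = [13, 28, 18, 4, 14, 25]` → values = [13, 28, 18, 4, 14, 25]
`ans = sum(values)` → ans = 102
So ans = 102

Answer: 102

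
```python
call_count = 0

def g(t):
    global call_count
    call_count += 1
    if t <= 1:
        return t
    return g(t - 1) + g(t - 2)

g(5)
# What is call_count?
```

Calls(t) = 1 + Calls(t-1) + Calls(t-2); Calls(0)=Calls(1)=1. For t=5 this gives 15.

Answer: 15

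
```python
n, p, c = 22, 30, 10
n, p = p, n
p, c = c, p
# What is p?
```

Trace:
`n, p, c = 22, 30, 10` → n = 22; p = 30; c = 10
`n, p = p, n` → n = 30; p = 22
`p, c = c, p` → p = 10; c = 22
So p = 10

Answer: 10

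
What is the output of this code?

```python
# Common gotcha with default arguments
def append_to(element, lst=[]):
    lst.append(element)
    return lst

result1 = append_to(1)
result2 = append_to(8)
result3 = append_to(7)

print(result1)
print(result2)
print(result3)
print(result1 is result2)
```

Key concept: mutable default argument gotcha.
Step by step:
`result1 = append_to(1)` → result1 = [1]
`result2 = append_to(8)` → result1 = [1, 8] (same object as result2); result2 = [1, 8] (same object as result1)
`result3 = append_to(7)` → result1 = [1, 8, 7] (same object as result2, result3); result2 = [1, 8, 7] (same object as result1, result3); result3 = [1, 8, 7] (same object as result1, result2)
`print(result1)` → prints [1, 8, 7]
`print(result2)` → prints [1, 8, 7]
`print(result3)` → prints [1, 8, 7]
`print(result1 is result2)` → prints True

Answer:
[1, 8, 7]
[1, 8, 7]
[1, 8, 7]
True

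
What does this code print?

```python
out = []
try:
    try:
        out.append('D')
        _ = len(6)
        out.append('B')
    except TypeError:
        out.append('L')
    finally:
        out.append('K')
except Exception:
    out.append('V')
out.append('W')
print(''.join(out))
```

Execution trace: 'D' (inner try body) → 'L' (inner except TypeError) → 'K' (inner finally) → 'W' (after the try/except). Output: DLKW

Answer: DLKW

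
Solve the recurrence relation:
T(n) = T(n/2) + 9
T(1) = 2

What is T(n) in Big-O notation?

Each step divides n by 2 and adds 9. After log_2(n) steps we reach T(1)=2. So T(n) = 9·log_2(n) + 2 = O(log n).

Answer: O(log n)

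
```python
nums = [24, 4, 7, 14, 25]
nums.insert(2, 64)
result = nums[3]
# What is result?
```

Trace:
`nums = [24, 4, 7, 14, 25]` → nums = [24, 4, 7, 14, 25]
`nums.insert(2, 64)` → nums = [24, 4, 64, 7, 14, 25]
`result = nums[3]` → result = 7
So result = 7

Answer: 7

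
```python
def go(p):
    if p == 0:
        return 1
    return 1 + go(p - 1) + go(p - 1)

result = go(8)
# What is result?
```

go(p) = 1 + 2·go(p-1), go(0)=1. Closed form: (1+1)·2^8 - 1 = 511.

Answer: 511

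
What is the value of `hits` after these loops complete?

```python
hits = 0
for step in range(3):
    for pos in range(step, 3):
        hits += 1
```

Upper triangle: 3 + 2 + ... + 1
`hits` takes the values: 0 → 1 → 2 → 3 → 4 → 5 → 6

Answer: 6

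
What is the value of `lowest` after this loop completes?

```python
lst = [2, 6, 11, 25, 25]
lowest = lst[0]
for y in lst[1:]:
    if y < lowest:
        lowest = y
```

Minimum of [2, 6, 11, 25, 25]
`lowest` takes the values: 2

Answer: 2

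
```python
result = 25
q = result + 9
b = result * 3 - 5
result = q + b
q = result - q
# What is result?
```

Trace:
`result = 25` → result = 25
`q = result + 9` → q = 34
`b = result * 3 - 5` → b = 70
`result = q + b` → result = 104
`q = result - q` → q = 70
So result = 104

Answer: 104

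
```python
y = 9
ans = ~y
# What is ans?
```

Trace:
`y = 9` → y = 9
`ans = ~y` → ans = -10
So ans = -10

Answer: -10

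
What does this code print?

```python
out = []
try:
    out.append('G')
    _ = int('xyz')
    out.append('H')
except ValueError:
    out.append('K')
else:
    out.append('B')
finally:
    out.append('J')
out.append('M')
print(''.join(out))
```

Execution trace: 'G' (try body) → 'K' (except ValueError) → 'J' (finally) → 'M' (after the try/except). Output: GKJM

Answer: GKJM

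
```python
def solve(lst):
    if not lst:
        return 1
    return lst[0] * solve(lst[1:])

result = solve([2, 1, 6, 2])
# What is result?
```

Product over [2, 1, 6, 2] = 2 * 1 * 6 * 2 = 24

Answer: 24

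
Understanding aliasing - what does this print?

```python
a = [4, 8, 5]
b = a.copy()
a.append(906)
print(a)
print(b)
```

Key concept: list.copy() creates independent copy.
Step by step:
`a = [4, 8, 5]` → a = [4, 8, 5]
`b = a.copy()` → b = [4, 8, 5]
`a.append(906)` → a = [4, 8, 5, 906]
`print(a)` → prints [4, 8, 5, 906]
`print(b)` → prints [4, 8, 5]

Answer:
[4, 8, 5, 906]
[4, 8, 5]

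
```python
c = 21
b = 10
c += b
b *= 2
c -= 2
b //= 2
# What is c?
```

Trace:
`c = 21` → c = 21
`b = 10` → b = 10
`c += b` → c = 31
`b *= 2` → b = 20
`c -= 2` → c = 29
`b //= 2` → b = 10
So c = 29

Answer: 29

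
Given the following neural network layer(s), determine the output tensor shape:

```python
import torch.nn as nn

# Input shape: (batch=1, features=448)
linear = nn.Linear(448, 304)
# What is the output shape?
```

Input: (1, 448) -> Output: (1, 304)

Answer: (1, 304)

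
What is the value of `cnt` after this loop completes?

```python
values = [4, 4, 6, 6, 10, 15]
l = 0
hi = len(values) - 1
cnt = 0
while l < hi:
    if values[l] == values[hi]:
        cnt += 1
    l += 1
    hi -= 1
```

Count matching pairs from ends
`cnt` takes the values: 0 → 1

Answer: 1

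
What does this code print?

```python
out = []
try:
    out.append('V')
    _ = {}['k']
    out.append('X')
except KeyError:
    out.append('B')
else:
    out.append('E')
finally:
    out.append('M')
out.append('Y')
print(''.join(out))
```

Execution trace: 'V' (try body) → 'B' (except KeyError) → 'M' (finally) → 'Y' (after the try/except). Output: VBMY

Answer: VBMY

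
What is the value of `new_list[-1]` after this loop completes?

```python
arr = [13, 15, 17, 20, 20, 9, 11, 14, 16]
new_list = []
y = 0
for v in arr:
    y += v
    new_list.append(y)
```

Cumulative sum ends at 135
`new_list` takes the values: [] → [13] → [13, 28] → [13, 28, 45] → [13, 28, 45, 65] → [13, 28, 45, 65, 85] → [13, 28, 45, 65, 85, 94] → [13, 28, 45, 65, 85, 94, 105] → [13, 28, 45, 65, 85, 94, 105, 119] → [13, 28, 45, 65, 85, 94, 105, 119, 135]
So `new_list[-1]` = 135

Answer: 135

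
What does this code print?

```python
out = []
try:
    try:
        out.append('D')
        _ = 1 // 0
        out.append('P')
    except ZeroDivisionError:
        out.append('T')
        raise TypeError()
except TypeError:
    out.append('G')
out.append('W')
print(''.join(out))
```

Execution trace: 'D' (inner try body) → 'T' (inner except ZeroDivisionError) → 'G' (outer except TypeError) → 'W' (after the try/except). Output: DTGW

Answer: DTGW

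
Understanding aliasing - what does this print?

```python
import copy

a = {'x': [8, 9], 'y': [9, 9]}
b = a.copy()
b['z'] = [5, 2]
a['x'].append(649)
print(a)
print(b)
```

Key concept: shallow copy of dict with mutable values.
Step by step:
`a = {'x': [8, 9], 'y': [9, 9]}` → a = {'x': [8, 9], 'y': [9, 9]}
`b = a.copy()` → b = {'x': [8, 9], 'y': [9, 9]}
`b['z'] = [5, 2]` → b = {'x': [8, 9], 'y': [9, 9], 'z': [5, 2]}
`a['x'].append(649)` → a = {'x': [8, 9, 649], 'y': [9, 9]}; b = {'x': [8, 9, 649], 'y': [9, 9], 'z': [5, 2]}
`print(a)` → prints {'x': [8, 9, 649], 'y': [9, 9]}
`print(b)` → prints {'x': [8, 9, 649], 'y': [9, 9], 'z': [5, 2]}

Answer:
{'x': [8, 9, 649], 'y': [9, 9]}
{'x': [8, 9, 649], 'y': [9, 9], 'z': [5, 2]}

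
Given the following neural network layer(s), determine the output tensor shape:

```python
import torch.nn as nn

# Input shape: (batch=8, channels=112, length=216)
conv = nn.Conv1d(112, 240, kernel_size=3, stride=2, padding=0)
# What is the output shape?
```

Input: (8, 112, 216) -> Output: (8, 240, 107)

Answer: (8, 240, 107)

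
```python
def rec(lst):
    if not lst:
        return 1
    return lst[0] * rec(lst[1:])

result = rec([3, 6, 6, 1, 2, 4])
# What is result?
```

Product over [3, 6, 6, 1, 2, 4] = 3 * 6 * 6 * 1 * 2 * 4 = 864

Answer: 864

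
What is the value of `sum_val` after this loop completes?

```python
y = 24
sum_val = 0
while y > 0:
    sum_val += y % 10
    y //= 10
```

Sum digits of 24
`sum_val` takes the values: 0 → 4 → 6

Answer: 6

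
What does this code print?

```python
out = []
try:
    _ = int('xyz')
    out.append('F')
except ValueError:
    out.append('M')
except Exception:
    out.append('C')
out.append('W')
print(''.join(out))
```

Execution trace: 'M' (except ValueError) → 'W' (after the try/except). Output: MW

Answer: MW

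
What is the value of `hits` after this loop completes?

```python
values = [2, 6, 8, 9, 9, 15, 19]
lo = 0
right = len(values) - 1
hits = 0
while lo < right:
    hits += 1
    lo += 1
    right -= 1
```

Iterations until pointers meet (list length 7)
`hits` takes the values: 0 → 1 → 2 → 3

Answer: 3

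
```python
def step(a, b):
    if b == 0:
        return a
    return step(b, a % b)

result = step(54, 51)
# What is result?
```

step(54, 51) -> step(51, 3) -> step(3, 0) -> 3

Answer: 3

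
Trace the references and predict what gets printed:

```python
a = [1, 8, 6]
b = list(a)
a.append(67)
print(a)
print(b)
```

Key concept: list() constructor creates copy.
Step by step:
`a = [1, 8, 6]` → a = [1, 8, 6]
`b = list(a)` → b = [1, 8, 6]
`a.append(67)` → a = [1, 8, 6, 67]
`print(a)` → prints [1, 8, 6, 67]
`print(b)` → prints [1, 8, 6]

Answer:
[1, 8, 6, 67]
[1, 8, 6]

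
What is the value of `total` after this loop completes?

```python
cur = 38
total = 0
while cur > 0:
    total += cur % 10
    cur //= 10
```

Sum digits of 38
`total` takes the values: 0 → 8 → 11

Answer: 11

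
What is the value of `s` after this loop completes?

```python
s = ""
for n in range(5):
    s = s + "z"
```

Repeat 'z' 5 times
`s` takes the values: "" → "z" → "zz" → "zzz" → "zzzz" → "zzzzz"

Answer: "zzzzz"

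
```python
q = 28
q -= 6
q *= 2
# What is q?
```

Trace:
`q = 28` → q = 28
`q -= 6` → q = 22
`q *= 2` → q = 44
So q = 44

Answer: 44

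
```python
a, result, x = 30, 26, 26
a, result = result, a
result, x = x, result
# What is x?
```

Trace:
`a, result, x = 30, 26, 26` → a = 30; result = 26; x = 26
`a, result = result, a` → a = 26; result = 30
`result, x = x, result` → result = 26; x = 30
So x = 30

Answer: 30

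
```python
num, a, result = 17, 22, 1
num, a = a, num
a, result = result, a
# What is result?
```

Trace:
`num, a, result = 17, 22, 1` → num = 17; a = 22; result = 1
`num, a = a, num` → num = 22; a = 17
`a, result = result, a` → a = 1; result = 17
So result = 17

Answer: 17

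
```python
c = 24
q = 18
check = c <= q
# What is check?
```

Trace:
`c = 24` → c = 24
`q = 18` → q = 18
`check = c <= q` → check = False
So check = False

Answer: False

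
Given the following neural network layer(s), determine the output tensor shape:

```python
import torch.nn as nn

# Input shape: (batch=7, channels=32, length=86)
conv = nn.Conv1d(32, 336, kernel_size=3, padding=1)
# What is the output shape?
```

Input: (7, 32, 86) -> Output: (7, 336, 86)

Answer: (7, 336, 86)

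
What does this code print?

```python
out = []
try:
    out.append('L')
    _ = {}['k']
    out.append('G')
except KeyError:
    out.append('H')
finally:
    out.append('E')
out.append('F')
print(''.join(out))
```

Execution trace: 'L' (try body) → 'H' (except KeyError) → 'E' (finally) → 'F' (after the try/except). Output: LHEF

Answer: LHEF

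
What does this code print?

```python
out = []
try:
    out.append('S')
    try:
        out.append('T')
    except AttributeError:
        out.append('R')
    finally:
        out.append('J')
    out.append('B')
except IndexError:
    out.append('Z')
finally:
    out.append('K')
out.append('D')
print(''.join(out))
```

Execution trace: 'S' (try body) → 'T' (inner try body, no exception) → 'J' (inner finally) → 'B' (try body, no exception) → 'K' (finally) → 'D' (after the try/except). Output: STJBKD

Answer: STJBKD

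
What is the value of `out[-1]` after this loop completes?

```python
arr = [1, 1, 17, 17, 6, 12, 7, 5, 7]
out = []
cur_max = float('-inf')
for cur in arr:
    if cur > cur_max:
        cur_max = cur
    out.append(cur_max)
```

Running max ends at 17
`out` takes the values: [] → [1] → [1, 1] → [1, 1, 17] → [1, 1, 17, 17] → [1, 1, 17, 17, 17] → [1, 1, 17, 17, 17, 17] → [1, 1, 17, 17, 17, 17, 17] → [1, 1, 17, 17, 17, 17, 17, 17] → [1, 1, 17, 17, 17, 17, 17, 17, 17]
So `out[-1]` = 17

Answer: 17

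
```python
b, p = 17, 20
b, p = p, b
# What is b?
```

Trace:
`b, p = 17, 20` → b = 17; p = 20
`b, p = p, b` → b = 20; p = 17
So b = 20

Answer: 20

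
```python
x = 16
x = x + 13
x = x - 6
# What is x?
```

Trace:
`x = 16` → x = 16
`x = x + 13` → x = 29
`x = x - 6` → x = 23
So x = 23

Answer: 23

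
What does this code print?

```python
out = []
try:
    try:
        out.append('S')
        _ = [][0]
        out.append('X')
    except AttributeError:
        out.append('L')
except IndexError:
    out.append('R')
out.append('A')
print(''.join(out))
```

Execution trace: 'S' (try body) → 'R' (outer except IndexError) → 'A' (after the try/except). Output: SRA

Answer: SRA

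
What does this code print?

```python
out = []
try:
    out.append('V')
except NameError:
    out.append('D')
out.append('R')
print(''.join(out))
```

Execution trace: 'V' (try body, no exception) → 'R' (after the try/except). Output: VR

Answer: VR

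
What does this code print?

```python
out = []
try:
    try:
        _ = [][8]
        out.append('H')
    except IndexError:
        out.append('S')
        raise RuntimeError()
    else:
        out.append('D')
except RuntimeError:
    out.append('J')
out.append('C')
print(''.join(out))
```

Execution trace: 'S' (inner except IndexError) → 'J' (outer except RuntimeError) → 'C' (after the try/except). Output: SJC

Answer: SJC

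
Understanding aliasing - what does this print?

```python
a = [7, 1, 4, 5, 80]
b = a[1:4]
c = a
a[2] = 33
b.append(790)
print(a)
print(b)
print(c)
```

Key concept: slice vs alias.
Step by step:
`a = [7, 1, 4, 5, 80]` → a = [7, 1, 4, 5, 80]
`b = a[1:4]` → b = [1, 4, 5]
`c = a` → c = [7, 1, 4, 5, 80] (same object as a)
`a[2] = 33` → a = [7, 1, 33, 5, 80] (same object as c); c = [7, 1, 33, 5, 80] (same object as a)
`b.append(790)` → b = [1, 4, 5, 790]
`print(a)` → prints [7, 1, 33, 5, 80]
`print(b)` → prints [1, 4, 5, 790]
`print(c)` → prints [7, 1, 33, 5, 80]

Answer:
[7, 1, 33, 5, 80]
[1, 4, 5, 790]
[7, 1, 33, 5, 80]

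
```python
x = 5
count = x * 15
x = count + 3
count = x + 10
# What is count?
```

Trace:
`x = 5` → x = 5
`count = x * 15` → count = 75
`x = count + 3` → x = 78
`count = x + 10` → count = 88
So count = 88

Answer: 88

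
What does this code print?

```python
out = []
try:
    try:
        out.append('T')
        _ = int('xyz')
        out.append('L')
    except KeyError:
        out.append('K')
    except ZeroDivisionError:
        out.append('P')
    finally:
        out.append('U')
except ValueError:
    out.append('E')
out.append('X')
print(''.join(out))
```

Execution trace: 'T' (try body) → 'U' (finally) → 'E' (outer except ValueError) → 'X' (after the try/except). Output: TUEX

Answer: TUEX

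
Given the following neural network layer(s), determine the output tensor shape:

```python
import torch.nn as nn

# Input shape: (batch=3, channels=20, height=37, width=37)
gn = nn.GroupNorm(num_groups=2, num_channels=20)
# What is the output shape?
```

Input: (3, 20, 37, 37) -> Output: (3, 20, 37, 37)

Answer: (3, 20, 37, 37)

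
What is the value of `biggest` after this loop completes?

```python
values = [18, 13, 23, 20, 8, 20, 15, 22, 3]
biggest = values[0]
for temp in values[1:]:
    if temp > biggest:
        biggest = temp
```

Maximum of [18, 13, 23, 20, 8, 20, 15, 22, 3]
`biggest` takes the values: 18 → 23

Answer: 23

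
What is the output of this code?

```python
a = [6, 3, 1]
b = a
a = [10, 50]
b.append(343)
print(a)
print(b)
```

Key concept: rebinding vs mutation: a is rebound to a new list, b still points at the original.
Step by step:
`a = [6, 3, 1]` → a = [6, 3, 1]
`b = a` → b = [6, 3, 1] (same object as a)
`a = [10, 50]` → a = [10, 50]
`b.append(343)` → b = [6, 3, 1, 343]
`print(a)` → prints [10, 50]
`print(b)` → prints [6, 3, 1, 343]

Answer:
[10, 50]
[6, 3, 1, 343]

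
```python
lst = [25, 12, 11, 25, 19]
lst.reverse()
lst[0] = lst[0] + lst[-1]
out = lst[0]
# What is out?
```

Trace:
`lst = [25, 12, 11, 25, 19]` → lst = [25, 12, 11, 25, 19]
`lst.reverse()` → lst = [19, 25, 11, 12, 25]
`lst[0] = lst[0] + lst[-1]` → lst = [44, 25, 11, 12, 25]
`out = lst[0]` → out = 44
So out = 44

Answer: 44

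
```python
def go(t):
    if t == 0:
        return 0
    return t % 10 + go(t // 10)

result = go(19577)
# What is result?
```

Sum of digits of 19577: 7 + 7 + 5 + 9 + 1 = 29

Answer: 29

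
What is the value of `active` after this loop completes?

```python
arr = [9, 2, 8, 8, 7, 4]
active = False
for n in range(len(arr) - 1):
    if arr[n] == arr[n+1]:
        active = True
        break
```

Check consecutive duplicates in [9, 2, 8, 8, 7, 4]
`active` takes the values: False → True

Answer: True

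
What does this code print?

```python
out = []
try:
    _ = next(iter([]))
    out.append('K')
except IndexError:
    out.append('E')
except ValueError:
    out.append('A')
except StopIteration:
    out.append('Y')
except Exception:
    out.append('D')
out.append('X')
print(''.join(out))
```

Execution trace: 'Y' (except StopIteration) → 'X' (after the try/except). Output: YX

Answer: YX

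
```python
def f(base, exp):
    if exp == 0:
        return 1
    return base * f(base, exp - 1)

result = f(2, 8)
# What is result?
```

f(2, 8) = 2 * 2 * 2 * 2 * 2 * 2 * 2 * 2 = 256

Answer: 256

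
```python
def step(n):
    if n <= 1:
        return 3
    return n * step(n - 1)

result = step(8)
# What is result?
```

step(8) = 8 * 7 * 6 * 5 * 4 * 3 * 2 * 3 = 120960

Answer: 120960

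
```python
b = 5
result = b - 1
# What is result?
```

Trace:
`b = 5` → b = 5
`result = b - 1` → result = 4
So result = 4

Answer: 4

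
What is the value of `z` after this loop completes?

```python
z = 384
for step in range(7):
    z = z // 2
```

Halve 7 times: 384 // 2^7 = 3
`z` takes the values: 384 → 192 → 96 → 48 → 24 → 12 → 6 → 3

Answer: 3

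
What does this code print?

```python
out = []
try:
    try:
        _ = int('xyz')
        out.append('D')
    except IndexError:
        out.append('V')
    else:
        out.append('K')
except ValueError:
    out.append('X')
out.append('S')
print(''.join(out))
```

Execution trace: 'X' (outer except ValueError) → 'S' (after the try/except). Output: XS

Answer: XS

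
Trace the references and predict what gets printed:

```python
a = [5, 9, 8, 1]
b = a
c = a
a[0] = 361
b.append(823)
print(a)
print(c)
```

Key concept: multiple aliases.
Step by step:
`a = [5, 9, 8, 1]` → a = [5, 9, 8, 1]
`b = a` → b = [5, 9, 8, 1] (same object as a)
`c = a` → c = [5, 9, 8, 1] (same object as a, b)
`a[0] = 361` → a = [361, 9, 8, 1] (same object as b, c); b = [361, 9, 8, 1] (same object as a, c); c = [361, 9, 8, 1] (same object as a, b)
`b.append(823)` → a = [361, 9, 8, 1, 823] (same object as b, c); b = [361, 9, 8, 1, 823] (same object as a, c); c = [361, 9, 8, 1, 823] (same object as a, b)
`print(a)` → prints [361, 9, 8, 1, 823]
`print(c)` → prints [361, 9, 8, 1, 823]

Answer:
[361, 9, 8, 1, 823]
[361, 9, 8, 1, 823]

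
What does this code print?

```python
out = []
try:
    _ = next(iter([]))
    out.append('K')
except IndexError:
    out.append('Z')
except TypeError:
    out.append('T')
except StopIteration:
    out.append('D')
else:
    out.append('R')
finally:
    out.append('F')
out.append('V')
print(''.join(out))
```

Execution trace: 'D' (except StopIteration) → 'F' (finally) → 'V' (after the try/except). Output: DFV

Answer: DFV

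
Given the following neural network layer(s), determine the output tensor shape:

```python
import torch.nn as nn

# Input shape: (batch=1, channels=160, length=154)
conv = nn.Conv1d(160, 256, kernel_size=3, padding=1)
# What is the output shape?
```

Input: (1, 160, 154) -> Output: (1, 256, 154)

Answer: (1, 256, 154)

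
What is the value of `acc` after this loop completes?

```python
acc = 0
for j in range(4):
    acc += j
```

Sum of 0 to 3 = 6
`acc` takes the values: 0 → 1 → 3 → 6

Answer: 6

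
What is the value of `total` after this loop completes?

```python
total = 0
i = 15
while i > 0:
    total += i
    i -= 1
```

Sum 15 down to 1
`total` takes the values: 0 → 15 → 29 → 42 → 54 → 65 → 75 → 84 → 92 → 99 → 105 → 110 → 114 → 117 → 119 → 120

Answer: 120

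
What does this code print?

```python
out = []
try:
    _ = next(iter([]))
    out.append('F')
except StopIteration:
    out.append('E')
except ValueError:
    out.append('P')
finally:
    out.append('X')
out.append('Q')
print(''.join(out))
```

Execution trace: 'E' (except StopIteration) → 'X' (finally) → 'Q' (after the try/except). Output: EXQ

Answer: EXQ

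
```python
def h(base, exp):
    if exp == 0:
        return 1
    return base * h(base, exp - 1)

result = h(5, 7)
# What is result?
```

h(5, 7) = 5 * 5 * 5 * 5 * 5 * 5 * 5 = 78125

Answer: 78125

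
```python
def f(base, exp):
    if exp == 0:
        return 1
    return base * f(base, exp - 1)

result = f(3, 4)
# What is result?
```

f(3, 4) = 3 * 3 * 3 * 3 = 81

Answer: 81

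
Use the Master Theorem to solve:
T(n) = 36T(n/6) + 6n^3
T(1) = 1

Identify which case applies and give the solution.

a=36, b=6, f(n)=6n^3. log_6(36) = 2. Since c=3 > 2 and the regularity condition holds (36(n/6)^3 = (36/6^3)n^3 with 36/6^3 < 1), Case 3 applies: T(n) = Θ(f(n)) = O(n^3).

Answer: O(n^3) - Case 3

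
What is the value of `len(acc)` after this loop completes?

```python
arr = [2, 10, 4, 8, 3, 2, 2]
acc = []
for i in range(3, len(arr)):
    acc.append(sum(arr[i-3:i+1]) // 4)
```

Number of 4-element averages
`acc` takes the values: [] → [6] → [6, 6] → [6, 6, 4] → [6, 6, 4, 3]
So `len(acc)` = 4

Answer: 4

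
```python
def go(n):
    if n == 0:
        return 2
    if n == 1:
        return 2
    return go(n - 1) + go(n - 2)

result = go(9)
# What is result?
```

Build up from base cases: go(0)=2, go(1)=2, go(2)=4, go(3)=6, go(4)=10, go(5)=16, go(6)=26, ..., go(9)=110

Answer: 110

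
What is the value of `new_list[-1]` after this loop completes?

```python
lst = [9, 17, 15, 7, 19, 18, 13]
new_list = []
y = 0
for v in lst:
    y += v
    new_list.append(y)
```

Cumulative sum ends at 98
`new_list` takes the values: [] → [9] → [9, 26] → [9, 26, 41] → [9, 26, 41, 48] → [9, 26, 41, 48, 67] → [9, 26, 41, 48, 67, 85] → [9, 26, 41, 48, 67, 85, 98]
So `new_list[-1]` = 98

Answer: 98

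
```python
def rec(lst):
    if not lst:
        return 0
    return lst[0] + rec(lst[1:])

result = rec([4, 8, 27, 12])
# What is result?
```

4 + 8 + 27 + 12 + 0 = 51

Answer: 51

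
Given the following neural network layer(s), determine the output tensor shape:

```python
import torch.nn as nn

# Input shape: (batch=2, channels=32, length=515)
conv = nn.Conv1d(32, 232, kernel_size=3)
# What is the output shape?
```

Input: (2, 32, 515) -> Output: (2, 232, 513)

Answer: (2, 232, 513)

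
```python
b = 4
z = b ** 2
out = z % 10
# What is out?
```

Trace:
`b = 4` → b = 4
`z = b ** 2` → z = 16
`out = z % 10` → out = 6
So out = 6

Answer: 6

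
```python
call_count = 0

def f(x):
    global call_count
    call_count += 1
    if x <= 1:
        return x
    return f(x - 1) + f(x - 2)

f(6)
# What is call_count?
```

Calls(x) = 1 + Calls(x-1) + Calls(x-2); Calls(0)=Calls(1)=1. For x=6 this gives 25.

Answer: 25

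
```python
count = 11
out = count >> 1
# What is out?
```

Trace:
`count = 11` → count = 11
`out = count >> 1` → out = 5
So out = 5

Answer: 5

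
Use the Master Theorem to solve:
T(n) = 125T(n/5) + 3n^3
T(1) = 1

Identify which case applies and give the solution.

a=125, b=5, f(n)=3n^3. log_5(125) = 3. Since c=3 = 3, Case 2 applies: T(n) = Θ(n^log_b(a) · log n) = O(n^3 log n).

Answer: O(n^3 log n) - Case 2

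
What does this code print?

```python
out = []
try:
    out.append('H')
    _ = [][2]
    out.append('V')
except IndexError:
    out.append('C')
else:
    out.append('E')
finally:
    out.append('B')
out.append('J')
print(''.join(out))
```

Execution trace: 'H' (try body) → 'C' (except IndexError) → 'B' (finally) → 'J' (after the try/except). Output: HCBJ

Answer: HCBJ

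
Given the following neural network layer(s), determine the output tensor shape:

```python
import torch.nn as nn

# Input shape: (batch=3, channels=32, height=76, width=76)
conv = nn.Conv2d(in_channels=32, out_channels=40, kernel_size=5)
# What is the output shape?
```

Input: (3, 32, 76, 76) -> Output: (3, 40, 72, 72)

Answer: (3, 40, 72, 72)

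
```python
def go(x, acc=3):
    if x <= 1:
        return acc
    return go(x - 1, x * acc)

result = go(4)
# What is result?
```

Accumulator trace (n, acc): (4, 3) -> (3, 12) -> (2, 36) -> (1, 72) -> return 72

Answer: 72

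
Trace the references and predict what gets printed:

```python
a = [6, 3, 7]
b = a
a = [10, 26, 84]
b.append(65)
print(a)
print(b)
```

Key concept: rebinding vs mutation: a is rebound to a new list, b still points at the original.
Step by step:
`a = [6, 3, 7]` → a = [6, 3, 7]
`b = a` → b = [6, 3, 7] (same object as a)
`a = [10, 26, 84]` → a = [10, 26, 84]
`b.append(65)` → b = [6, 3, 7, 65]
`print(a)` → prints [10, 26, 84]
`print(b)` → prints [6, 3, 7, 65]

Answer:
[10, 26, 84]
[6, 3, 7, 65]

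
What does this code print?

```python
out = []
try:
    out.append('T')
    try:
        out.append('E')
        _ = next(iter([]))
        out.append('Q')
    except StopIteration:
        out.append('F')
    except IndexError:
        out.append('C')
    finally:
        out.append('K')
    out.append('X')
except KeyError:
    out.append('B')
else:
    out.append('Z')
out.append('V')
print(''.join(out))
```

Execution trace: 'T' (try body) → 'E' (inner try body) → 'F' (inner except StopIteration) → 'K' (inner finally) → 'X' (try body, no exception) → 'Z' (else) → 'V' (after the try/except). Output: TEFKXZV

Answer: TEFKXZV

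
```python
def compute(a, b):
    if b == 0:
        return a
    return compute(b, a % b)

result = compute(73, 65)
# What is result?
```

compute(73, 65) -> compute(65, 8) -> compute(8, 1) -> compute(1, 0) -> 1

Answer: 1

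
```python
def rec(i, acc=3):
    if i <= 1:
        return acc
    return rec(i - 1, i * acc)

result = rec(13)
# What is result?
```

Accumulator trace (n, acc): (13, 3) -> (12, 39) -> (11, 468) -> (10, 5148) -> (9, 51480) -> (8, 463320) -> (7, 3706560) -> (6, 25945920) -> (5, 155675520) -> (4, 778377600) -> (3, 3113510400) -> (2, 9340531200) -> (1, 18681062400) -> return 18681062400

Answer: 18681062400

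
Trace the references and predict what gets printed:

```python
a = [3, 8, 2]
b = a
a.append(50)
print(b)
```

Key concept: basic list aliasing.
Step by step:
`a = [3, 8, 2]` → a = [3, 8, 2]
`b = a` → b = [3, 8, 2] (same object as a)
`a.append(50)` → a = [3, 8, 2, 50] (same object as b); b = [3, 8, 2, 50] (same object as a)
`print(b)` → prints [3, 8, 2, 50]

Answer: [3, 8, 2, 50]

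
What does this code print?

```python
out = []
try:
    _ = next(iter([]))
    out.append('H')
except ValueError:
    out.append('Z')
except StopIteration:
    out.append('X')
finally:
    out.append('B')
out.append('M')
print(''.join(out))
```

Execution trace: 'X' (except StopIteration) → 'B' (finally) → 'M' (after the try/except). Output: XBM

Answer: XBM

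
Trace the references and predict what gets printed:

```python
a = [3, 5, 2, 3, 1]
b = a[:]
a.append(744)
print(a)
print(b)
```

Key concept: slice [:] creates copy.
Step by step:
`a = [3, 5, 2, 3, 1]` → a = [3, 5, 2, 3, 1]
`b = a[:]` → b = [3, 5, 2, 3, 1]
`a.append(744)` → a = [3, 5, 2, 3, 1, 744]
`print(a)` → prints [3, 5, 2, 3, 1, 744]
`print(b)` → prints [3, 5, 2, 3, 1]

Answer:
[3, 5, 2, 3, 1, 744]
[3, 5, 2, 3, 1]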